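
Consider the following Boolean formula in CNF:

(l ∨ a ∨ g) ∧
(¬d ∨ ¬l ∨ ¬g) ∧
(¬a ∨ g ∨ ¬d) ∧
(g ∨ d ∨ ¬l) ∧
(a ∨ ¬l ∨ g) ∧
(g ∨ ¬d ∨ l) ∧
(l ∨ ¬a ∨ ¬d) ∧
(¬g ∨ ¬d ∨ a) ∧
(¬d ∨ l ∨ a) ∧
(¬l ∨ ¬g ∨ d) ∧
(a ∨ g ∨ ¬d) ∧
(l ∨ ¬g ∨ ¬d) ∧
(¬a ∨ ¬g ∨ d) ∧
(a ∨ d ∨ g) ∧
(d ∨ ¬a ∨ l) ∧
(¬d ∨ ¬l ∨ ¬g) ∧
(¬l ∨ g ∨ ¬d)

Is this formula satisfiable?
Yes

Yes, the formula is satisfiable.

One satisfying assignment is: g=True, l=False, d=False, a=False

Verification: With this assignment, all 17 clauses evaluate to true.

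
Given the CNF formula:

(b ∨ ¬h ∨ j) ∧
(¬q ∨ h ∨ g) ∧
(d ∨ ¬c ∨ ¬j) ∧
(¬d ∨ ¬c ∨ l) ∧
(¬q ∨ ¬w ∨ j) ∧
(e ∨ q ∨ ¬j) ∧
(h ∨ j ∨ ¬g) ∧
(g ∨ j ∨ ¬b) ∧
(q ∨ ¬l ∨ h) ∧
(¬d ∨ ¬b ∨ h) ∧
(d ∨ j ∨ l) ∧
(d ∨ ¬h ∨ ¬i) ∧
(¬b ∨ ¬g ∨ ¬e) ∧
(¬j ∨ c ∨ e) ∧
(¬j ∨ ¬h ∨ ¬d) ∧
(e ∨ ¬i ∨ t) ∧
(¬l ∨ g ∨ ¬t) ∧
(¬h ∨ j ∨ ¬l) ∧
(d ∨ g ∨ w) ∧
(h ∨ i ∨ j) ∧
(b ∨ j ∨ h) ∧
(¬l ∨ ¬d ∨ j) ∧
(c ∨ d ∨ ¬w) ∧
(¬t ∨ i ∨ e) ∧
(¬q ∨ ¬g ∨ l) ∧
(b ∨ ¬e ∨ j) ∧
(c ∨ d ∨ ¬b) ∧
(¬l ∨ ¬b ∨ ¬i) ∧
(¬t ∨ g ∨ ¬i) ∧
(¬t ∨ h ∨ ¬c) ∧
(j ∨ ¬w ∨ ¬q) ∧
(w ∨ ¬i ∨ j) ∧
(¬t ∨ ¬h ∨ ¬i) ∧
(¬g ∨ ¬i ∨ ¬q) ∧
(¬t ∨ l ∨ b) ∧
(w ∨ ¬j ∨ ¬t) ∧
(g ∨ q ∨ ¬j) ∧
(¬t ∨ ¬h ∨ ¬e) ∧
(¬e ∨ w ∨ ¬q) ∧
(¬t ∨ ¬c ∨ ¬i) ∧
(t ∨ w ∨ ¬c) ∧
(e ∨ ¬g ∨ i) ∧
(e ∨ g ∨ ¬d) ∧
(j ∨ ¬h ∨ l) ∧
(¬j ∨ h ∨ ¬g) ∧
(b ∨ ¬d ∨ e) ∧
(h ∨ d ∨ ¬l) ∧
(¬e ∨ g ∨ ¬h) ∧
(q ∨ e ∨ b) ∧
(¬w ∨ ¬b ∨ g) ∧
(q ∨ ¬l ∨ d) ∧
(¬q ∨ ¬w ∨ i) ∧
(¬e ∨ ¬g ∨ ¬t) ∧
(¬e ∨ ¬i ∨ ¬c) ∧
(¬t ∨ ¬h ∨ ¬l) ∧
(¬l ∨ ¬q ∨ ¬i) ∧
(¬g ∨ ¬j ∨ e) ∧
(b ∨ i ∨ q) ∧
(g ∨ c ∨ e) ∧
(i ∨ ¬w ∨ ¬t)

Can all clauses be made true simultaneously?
No

No, the formula is not satisfiable.

No assignment of truth values to the variables can make all 60 clauses true simultaneously.

The formula is UNSAT (unsatisfiable).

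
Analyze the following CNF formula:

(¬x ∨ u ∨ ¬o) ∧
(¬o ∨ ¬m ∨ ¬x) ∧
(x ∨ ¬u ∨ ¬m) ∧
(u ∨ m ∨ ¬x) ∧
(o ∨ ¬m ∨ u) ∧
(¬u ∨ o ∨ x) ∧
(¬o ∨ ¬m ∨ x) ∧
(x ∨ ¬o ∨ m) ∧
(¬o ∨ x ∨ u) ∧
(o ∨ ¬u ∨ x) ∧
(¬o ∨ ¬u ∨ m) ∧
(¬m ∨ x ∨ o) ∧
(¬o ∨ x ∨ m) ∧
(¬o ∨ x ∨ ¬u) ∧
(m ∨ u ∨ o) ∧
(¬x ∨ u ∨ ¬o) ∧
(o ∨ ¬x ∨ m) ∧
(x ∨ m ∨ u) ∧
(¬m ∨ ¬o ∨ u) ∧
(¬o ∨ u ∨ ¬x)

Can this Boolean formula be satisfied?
Yes

Yes, the formula is satisfiable.

One satisfying assignment is: u=True, x=True, o=False, m=True

Verification: With this assignment, all 20 clauses evaluate to true.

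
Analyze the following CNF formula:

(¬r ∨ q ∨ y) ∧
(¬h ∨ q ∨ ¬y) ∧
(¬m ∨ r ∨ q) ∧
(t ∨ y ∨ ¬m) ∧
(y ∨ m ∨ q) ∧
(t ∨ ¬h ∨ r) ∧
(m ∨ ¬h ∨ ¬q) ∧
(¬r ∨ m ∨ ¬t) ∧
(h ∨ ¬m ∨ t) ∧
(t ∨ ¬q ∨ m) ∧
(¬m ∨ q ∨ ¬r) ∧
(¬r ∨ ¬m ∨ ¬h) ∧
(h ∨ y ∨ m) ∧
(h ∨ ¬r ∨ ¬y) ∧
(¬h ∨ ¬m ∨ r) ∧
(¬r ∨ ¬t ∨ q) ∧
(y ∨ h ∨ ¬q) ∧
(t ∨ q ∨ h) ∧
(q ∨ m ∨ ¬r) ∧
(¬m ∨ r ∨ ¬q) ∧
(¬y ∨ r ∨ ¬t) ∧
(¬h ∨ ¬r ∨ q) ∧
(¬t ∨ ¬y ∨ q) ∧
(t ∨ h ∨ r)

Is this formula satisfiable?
No

No, the formula is not satisfiable.

No assignment of truth values to the variables can make all 24 clauses true simultaneously.

The formula is UNSAT (unsatisfiable).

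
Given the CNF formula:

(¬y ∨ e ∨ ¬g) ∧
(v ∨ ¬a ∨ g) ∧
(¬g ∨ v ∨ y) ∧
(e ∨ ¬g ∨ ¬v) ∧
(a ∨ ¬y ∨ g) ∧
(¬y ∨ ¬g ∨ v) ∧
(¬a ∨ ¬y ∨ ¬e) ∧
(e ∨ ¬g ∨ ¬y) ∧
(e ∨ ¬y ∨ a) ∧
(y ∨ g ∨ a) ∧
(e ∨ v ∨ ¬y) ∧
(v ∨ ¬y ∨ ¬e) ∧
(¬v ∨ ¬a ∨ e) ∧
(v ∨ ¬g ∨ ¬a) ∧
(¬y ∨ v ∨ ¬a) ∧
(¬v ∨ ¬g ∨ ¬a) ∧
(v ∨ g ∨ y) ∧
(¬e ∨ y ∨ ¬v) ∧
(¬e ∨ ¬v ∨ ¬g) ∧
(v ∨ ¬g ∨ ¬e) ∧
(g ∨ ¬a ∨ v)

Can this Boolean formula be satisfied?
No

No, the formula is not satisfiable.

No assignment of truth values to the variables can make all 21 clauses true simultaneously.

The formula is UNSAT (unsatisfiable).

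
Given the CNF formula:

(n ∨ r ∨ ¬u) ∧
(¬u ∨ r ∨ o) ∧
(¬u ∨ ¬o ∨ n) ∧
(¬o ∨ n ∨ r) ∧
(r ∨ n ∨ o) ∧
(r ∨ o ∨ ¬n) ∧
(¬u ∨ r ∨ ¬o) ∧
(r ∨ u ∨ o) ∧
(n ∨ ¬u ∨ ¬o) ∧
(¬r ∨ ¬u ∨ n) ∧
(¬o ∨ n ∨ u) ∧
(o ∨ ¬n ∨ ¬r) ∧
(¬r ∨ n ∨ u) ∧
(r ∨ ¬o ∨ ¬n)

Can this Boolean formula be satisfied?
Yes

Yes, the formula is satisfiable.

One satisfying assignment is: o=True, u=False, r=True, n=True

Verification: With this assignment, all 14 clauses evaluate to true.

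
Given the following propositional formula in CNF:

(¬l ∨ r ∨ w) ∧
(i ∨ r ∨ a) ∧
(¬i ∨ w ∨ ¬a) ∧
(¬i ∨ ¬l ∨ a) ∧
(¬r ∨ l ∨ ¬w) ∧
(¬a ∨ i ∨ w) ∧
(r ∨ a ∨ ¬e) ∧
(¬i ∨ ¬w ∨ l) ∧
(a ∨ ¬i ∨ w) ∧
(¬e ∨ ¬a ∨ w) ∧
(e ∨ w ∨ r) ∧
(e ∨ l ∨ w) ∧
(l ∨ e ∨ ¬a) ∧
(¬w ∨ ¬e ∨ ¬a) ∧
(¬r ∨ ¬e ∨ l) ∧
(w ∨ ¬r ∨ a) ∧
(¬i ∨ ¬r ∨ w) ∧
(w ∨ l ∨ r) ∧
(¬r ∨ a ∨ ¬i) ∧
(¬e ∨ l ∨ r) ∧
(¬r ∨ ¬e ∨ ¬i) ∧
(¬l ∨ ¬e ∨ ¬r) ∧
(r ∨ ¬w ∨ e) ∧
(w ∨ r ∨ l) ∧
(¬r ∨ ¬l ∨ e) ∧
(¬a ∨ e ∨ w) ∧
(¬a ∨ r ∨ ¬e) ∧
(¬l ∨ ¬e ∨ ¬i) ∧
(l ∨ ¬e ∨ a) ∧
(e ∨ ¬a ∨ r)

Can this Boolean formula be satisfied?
No

No, the formula is not satisfiable.

No assignment of truth values to the variables can make all 30 clauses true simultaneously.

The formula is UNSAT (unsatisfiable).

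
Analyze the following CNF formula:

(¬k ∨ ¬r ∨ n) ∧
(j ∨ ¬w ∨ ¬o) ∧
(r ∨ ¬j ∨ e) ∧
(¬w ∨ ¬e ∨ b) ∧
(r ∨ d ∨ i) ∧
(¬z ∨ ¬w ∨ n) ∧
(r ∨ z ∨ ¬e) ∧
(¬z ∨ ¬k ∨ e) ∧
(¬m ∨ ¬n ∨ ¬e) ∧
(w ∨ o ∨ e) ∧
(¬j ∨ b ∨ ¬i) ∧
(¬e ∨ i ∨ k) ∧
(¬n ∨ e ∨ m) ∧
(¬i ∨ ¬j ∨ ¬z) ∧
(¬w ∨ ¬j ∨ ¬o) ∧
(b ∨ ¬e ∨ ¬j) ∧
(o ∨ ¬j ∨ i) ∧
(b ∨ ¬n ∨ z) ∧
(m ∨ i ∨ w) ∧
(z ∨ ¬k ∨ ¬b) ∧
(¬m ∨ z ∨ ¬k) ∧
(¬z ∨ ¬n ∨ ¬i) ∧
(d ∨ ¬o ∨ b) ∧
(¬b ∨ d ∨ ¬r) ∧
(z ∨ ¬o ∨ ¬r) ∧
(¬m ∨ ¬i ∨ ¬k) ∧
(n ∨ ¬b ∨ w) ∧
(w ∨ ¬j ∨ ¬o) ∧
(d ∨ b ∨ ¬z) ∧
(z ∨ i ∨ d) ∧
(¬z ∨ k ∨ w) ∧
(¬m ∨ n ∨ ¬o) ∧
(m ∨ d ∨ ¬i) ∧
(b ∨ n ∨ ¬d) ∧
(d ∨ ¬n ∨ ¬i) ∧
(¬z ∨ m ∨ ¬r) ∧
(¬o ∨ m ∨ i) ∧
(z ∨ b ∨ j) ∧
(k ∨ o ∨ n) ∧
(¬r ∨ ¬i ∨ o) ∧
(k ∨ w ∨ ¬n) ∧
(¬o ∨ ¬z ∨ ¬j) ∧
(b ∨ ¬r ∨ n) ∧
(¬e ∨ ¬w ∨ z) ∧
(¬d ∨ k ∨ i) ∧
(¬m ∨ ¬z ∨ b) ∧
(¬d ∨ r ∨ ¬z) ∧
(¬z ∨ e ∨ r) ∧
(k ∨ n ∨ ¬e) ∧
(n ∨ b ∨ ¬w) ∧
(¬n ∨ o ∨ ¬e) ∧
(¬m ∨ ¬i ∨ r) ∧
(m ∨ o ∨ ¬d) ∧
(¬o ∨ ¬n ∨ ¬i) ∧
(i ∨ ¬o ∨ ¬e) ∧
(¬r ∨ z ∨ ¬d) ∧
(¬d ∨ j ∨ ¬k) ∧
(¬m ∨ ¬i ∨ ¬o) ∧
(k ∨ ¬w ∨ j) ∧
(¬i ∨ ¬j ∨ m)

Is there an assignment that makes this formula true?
No

No, the formula is not satisfiable.

No assignment of truth values to the variables can make all 60 clauses true simultaneously.

The formula is UNSAT (unsatisfiable).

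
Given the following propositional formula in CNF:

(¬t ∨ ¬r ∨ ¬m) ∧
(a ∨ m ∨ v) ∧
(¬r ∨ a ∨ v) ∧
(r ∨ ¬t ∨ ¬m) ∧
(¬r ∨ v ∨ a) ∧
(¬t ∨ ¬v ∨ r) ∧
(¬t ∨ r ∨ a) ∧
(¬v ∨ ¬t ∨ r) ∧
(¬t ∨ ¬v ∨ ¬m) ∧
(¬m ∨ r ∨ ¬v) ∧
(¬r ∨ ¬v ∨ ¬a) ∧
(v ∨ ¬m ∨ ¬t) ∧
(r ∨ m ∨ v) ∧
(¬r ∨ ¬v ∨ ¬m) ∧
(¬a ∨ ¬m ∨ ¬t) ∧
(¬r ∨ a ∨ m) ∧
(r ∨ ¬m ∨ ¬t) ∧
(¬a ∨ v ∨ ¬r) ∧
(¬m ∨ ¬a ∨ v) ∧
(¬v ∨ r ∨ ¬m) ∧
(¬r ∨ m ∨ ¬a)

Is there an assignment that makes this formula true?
Yes

Yes, the formula is satisfiable.

One satisfying assignment is: v=False, m=True, r=False, a=False, t=False

Verification: With this assignment, all 21 clauses evaluate to true.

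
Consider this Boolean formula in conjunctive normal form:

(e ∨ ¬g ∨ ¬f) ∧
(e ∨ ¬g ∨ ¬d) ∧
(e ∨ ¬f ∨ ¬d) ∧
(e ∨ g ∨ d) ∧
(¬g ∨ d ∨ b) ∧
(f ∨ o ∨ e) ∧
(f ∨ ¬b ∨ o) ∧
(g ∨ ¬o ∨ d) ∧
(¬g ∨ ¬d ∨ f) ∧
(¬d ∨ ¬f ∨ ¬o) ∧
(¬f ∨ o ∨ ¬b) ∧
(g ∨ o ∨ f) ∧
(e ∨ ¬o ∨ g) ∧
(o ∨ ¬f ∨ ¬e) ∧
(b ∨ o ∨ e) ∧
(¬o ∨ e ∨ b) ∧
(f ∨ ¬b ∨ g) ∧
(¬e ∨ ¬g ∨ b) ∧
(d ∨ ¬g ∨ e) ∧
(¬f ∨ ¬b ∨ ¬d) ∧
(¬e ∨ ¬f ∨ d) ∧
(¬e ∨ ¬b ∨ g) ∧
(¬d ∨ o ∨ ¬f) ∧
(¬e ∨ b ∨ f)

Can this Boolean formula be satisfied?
Yes

Yes, the formula is satisfiable.

One satisfying assignment is: f=False, g=True, e=True, d=False, b=True, o=True

Verification: With this assignment, all 24 clauses evaluate to true.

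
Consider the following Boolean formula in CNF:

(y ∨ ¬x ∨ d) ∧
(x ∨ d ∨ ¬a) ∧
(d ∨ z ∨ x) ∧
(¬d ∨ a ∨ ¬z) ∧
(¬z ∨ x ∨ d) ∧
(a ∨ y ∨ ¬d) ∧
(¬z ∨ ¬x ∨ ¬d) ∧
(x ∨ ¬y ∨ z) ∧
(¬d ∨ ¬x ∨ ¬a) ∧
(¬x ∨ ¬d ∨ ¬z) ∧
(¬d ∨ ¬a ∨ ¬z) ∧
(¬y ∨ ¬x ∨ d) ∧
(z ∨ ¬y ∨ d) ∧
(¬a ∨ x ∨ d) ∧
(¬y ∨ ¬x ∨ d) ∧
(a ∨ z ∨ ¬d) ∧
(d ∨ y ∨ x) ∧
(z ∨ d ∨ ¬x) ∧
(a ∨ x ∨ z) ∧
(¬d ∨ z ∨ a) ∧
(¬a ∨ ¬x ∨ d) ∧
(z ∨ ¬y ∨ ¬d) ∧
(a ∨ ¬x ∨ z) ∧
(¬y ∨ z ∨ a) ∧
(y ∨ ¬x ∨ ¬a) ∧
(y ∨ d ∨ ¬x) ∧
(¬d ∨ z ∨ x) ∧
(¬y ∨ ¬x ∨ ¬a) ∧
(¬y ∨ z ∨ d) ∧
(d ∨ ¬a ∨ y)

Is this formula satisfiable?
No

No, the formula is not satisfiable.

No assignment of truth values to the variables can make all 30 clauses true simultaneously.

The formula is UNSAT (unsatisfiable).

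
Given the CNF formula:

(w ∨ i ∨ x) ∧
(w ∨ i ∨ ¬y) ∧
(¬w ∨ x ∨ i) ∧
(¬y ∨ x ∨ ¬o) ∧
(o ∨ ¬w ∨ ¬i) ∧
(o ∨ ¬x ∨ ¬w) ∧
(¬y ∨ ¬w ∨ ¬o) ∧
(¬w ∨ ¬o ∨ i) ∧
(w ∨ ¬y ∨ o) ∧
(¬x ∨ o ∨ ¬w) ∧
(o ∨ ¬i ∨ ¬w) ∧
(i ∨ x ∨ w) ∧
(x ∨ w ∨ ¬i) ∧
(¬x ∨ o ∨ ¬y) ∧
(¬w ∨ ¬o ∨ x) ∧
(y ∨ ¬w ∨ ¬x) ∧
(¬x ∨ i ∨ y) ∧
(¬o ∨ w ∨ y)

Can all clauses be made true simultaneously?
Yes

Yes, the formula is satisfiable.

One satisfying assignment is: w=False, i=True, y=True, x=True, o=True

Verification: With this assignment, all 18 clauses evaluate to true.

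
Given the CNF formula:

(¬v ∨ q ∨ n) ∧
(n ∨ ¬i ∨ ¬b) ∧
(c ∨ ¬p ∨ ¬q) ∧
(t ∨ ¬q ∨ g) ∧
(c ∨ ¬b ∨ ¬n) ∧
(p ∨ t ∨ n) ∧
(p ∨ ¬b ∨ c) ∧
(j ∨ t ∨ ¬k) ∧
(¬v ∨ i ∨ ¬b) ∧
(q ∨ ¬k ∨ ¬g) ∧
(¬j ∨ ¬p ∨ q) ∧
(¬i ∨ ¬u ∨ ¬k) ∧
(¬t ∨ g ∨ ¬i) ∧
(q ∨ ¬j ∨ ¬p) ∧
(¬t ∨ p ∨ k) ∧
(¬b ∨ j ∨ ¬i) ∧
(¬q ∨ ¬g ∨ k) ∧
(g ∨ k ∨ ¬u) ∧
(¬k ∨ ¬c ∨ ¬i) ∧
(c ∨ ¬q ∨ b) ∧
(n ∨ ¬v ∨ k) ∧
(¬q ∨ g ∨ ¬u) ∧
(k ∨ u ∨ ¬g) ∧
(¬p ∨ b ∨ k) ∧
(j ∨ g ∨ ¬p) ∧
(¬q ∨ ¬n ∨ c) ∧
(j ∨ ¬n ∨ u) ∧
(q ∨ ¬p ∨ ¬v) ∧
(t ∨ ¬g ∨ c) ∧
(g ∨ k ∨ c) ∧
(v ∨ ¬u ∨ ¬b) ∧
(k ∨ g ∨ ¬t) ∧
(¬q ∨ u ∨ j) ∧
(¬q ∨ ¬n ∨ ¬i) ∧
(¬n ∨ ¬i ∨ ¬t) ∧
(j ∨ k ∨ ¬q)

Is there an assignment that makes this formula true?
Yes

Yes, the formula is satisfiable.

One satisfying assignment is: p=False, n=False, j=False, c=True, v=False, u=False, i=False, g=False, t=True, b=False, k=True, q=False

Verification: With this assignment, all 36 clauses evaluate to true.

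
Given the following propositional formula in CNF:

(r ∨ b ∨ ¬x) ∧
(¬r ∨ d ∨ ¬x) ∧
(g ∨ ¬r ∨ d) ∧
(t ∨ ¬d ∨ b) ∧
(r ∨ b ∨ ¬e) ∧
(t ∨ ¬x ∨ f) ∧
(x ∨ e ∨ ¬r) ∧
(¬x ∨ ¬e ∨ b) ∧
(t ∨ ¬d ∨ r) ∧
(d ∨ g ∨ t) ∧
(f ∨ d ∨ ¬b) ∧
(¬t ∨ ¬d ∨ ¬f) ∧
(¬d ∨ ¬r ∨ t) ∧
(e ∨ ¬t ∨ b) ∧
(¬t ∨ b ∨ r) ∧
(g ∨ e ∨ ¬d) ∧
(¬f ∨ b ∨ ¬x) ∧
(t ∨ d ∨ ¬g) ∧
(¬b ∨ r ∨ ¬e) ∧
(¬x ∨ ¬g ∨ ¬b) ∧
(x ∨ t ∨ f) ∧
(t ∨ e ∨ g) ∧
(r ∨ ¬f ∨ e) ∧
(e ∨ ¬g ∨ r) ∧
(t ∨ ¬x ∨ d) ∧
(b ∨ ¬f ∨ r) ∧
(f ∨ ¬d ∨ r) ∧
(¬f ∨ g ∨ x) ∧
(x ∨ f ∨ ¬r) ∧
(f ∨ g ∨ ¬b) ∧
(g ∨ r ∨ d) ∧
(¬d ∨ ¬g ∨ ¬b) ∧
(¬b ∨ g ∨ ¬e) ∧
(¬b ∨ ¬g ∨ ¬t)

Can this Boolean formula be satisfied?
Yes

Yes, the formula is satisfiable.

One satisfying assignment is: f=True, d=False, g=True, b=False, e=True, x=False, r=True, t=True

Verification: With this assignment, all 34 clauses evaluate to true.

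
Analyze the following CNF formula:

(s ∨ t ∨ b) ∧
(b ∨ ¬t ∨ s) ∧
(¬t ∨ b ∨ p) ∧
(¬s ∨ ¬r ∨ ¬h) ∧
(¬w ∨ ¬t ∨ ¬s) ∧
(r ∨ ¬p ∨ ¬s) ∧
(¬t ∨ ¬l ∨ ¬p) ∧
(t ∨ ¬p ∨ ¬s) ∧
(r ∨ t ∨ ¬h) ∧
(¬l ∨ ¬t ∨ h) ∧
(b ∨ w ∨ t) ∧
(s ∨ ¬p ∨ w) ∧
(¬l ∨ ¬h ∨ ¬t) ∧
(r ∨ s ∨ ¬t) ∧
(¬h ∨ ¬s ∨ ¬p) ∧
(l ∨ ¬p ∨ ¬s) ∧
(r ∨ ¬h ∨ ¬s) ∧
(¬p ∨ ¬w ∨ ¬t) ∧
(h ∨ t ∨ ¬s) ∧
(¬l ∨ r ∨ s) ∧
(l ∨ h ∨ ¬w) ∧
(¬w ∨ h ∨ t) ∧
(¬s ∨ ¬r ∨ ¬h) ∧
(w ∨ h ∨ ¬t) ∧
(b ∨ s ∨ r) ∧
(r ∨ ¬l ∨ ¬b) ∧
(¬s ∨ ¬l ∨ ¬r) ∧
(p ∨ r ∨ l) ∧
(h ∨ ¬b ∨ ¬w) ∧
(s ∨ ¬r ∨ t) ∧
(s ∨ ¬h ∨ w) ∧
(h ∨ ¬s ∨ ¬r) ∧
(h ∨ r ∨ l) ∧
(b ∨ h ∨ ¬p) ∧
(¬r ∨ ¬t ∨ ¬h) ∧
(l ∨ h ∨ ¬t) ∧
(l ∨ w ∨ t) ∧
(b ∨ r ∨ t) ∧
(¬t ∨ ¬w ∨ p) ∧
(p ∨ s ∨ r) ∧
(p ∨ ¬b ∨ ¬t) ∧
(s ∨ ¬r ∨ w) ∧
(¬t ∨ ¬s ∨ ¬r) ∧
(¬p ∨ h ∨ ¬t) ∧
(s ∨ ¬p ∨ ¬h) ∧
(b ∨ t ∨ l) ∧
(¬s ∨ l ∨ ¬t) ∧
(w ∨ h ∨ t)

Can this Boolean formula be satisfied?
No

No, the formula is not satisfiable.

No assignment of truth values to the variables can make all 48 clauses true simultaneously.

The formula is UNSAT (unsatisfiable).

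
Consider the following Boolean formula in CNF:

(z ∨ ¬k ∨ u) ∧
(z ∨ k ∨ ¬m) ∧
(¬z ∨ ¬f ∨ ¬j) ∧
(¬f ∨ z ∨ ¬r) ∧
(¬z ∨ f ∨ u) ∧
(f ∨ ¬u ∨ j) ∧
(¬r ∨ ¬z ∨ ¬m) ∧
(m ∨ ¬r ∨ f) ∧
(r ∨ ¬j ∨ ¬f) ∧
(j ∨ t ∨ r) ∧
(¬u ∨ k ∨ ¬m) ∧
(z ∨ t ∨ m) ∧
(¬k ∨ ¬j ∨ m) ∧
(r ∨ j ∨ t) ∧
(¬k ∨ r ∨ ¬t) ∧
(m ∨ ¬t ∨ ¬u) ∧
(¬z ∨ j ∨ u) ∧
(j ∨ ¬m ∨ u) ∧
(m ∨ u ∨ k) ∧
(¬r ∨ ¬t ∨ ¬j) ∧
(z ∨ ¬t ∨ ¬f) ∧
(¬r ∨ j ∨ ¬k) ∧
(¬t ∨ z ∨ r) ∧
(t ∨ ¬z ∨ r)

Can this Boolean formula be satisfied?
Yes

Yes, the formula is satisfiable.

One satisfying assignment is: f=True, t=False, u=True, m=False, r=True, k=False, j=False, z=True

Verification: With this assignment, all 24 clauses evaluate to true.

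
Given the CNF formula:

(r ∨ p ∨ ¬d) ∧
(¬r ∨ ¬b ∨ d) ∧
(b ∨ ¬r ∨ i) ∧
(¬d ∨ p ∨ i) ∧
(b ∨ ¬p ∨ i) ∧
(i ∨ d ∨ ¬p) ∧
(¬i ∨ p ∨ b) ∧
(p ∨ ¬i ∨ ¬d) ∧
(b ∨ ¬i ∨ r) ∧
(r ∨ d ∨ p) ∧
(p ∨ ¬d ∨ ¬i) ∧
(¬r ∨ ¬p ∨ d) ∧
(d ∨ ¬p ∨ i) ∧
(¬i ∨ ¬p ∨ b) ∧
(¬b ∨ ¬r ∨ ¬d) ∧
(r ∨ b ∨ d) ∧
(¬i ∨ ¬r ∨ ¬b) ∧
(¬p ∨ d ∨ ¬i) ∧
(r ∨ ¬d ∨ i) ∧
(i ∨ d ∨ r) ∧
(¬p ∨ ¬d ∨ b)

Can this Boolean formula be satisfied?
Yes

Yes, the formula is satisfiable.

One satisfying assignment is: b=True, p=True, i=True, r=False, d=True

Verification: With this assignment, all 21 clauses evaluate to true.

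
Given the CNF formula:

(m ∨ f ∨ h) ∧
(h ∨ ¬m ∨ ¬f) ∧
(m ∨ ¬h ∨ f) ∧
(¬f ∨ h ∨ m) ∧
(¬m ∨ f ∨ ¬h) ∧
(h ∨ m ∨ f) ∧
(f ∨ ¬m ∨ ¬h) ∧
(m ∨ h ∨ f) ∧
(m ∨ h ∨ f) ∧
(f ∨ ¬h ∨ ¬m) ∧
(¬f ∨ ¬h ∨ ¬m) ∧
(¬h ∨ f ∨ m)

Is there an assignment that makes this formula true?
Yes

Yes, the formula is satisfiable.

One satisfying assignment is: m=True, h=False, f=False

Verification: With this assignment, all 12 clauses evaluate to true.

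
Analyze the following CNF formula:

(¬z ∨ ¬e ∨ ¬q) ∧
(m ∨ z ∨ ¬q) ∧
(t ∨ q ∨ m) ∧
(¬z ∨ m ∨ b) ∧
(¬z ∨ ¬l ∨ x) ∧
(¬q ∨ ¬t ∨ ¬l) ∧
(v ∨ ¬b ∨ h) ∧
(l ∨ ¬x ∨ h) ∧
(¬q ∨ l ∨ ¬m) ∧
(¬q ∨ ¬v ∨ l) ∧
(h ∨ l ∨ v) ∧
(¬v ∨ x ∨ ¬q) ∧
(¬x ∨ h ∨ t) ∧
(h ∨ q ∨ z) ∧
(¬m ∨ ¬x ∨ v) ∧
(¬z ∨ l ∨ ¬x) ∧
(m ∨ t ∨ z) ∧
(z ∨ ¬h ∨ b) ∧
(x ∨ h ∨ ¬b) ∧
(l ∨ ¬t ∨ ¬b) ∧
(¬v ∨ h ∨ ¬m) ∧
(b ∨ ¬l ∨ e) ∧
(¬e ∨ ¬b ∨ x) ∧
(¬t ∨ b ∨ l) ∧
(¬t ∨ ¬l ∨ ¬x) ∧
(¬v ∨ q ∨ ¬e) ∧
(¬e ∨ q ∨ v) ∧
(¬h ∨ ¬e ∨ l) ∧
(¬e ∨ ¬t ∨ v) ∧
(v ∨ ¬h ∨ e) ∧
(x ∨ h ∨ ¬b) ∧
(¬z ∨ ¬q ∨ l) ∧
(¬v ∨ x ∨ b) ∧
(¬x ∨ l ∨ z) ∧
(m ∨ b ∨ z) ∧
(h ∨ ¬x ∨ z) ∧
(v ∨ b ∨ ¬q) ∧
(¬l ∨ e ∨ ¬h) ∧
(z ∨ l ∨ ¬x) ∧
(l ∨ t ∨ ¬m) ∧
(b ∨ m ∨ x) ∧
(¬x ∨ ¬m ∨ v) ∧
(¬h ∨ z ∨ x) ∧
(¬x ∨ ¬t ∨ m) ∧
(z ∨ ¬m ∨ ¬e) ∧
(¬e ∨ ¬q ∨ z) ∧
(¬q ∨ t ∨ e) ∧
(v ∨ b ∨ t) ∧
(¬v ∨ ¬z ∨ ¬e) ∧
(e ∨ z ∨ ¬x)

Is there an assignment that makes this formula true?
No

No, the formula is not satisfiable.

No assignment of truth values to the variables can make all 50 clauses true simultaneously.

The formula is UNSAT (unsatisfiable).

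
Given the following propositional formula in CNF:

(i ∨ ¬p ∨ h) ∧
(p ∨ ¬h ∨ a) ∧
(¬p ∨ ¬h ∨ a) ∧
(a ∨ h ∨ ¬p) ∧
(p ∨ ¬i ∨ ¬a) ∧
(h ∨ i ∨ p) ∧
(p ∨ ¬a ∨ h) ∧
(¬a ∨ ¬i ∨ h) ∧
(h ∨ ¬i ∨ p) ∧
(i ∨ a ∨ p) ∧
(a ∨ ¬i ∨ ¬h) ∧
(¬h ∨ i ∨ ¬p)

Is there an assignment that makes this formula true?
Yes

Yes, the formula is satisfiable.

One satisfying assignment is: h=True, a=True, i=True, p=True

Verification: With this assignment, all 12 clauses evaluate to true.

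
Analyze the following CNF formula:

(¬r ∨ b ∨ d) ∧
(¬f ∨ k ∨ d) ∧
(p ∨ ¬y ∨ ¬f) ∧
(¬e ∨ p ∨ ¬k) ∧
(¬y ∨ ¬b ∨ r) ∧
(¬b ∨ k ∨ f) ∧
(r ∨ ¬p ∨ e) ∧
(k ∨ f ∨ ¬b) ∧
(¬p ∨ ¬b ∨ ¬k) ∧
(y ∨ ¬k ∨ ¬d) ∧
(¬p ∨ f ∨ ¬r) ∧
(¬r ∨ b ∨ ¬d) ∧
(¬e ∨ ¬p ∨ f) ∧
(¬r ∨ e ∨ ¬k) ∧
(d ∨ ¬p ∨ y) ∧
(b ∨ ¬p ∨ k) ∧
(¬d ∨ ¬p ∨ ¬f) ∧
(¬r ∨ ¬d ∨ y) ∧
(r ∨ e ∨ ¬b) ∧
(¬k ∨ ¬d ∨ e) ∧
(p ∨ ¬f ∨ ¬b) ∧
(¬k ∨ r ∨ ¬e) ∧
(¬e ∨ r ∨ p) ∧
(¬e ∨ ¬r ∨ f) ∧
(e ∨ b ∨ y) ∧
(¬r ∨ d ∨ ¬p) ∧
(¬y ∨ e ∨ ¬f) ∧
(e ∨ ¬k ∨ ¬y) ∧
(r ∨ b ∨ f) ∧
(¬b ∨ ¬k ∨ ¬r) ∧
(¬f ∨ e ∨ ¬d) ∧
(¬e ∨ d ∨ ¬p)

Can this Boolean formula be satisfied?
No

No, the formula is not satisfiable.

No assignment of truth values to the variables can make all 32 clauses true simultaneously.

The formula is UNSAT (unsatisfiable).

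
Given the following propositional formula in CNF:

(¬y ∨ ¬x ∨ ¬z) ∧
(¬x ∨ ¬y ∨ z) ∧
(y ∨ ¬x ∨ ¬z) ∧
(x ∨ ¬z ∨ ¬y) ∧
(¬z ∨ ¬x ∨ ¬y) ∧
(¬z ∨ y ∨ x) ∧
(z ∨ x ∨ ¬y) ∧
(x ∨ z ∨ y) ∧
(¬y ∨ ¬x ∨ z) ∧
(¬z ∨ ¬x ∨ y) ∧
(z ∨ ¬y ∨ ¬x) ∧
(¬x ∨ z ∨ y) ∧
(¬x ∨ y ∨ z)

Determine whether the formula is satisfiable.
No

No, the formula is not satisfiable.

No assignment of truth values to the variables can make all 13 clauses true simultaneously.

The formula is UNSAT (unsatisfiable).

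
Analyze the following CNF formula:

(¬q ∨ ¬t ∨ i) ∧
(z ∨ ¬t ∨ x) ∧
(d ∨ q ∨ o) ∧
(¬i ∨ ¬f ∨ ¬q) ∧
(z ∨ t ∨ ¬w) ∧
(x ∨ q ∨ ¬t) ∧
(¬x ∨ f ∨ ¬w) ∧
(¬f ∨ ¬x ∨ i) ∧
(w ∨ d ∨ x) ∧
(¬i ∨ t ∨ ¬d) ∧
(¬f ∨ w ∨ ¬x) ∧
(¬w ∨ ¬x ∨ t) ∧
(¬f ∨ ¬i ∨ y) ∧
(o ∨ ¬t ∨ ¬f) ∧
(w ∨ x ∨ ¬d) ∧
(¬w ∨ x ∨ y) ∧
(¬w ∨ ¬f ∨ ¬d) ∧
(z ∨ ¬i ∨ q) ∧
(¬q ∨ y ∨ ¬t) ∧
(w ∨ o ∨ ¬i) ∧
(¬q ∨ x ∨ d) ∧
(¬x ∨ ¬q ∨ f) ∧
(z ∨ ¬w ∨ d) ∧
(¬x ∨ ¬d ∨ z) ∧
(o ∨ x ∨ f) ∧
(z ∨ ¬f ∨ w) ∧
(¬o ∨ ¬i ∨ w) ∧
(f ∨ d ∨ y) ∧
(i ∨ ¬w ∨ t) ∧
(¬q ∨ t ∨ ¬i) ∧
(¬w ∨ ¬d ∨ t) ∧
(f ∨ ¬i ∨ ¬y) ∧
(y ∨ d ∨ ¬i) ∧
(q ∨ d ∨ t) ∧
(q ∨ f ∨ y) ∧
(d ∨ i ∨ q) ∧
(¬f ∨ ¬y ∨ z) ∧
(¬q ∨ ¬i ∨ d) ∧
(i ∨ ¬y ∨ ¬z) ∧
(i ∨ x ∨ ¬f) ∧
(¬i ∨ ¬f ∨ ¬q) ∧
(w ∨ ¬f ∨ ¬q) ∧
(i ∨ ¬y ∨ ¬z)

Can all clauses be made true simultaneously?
Yes

Yes, the formula is satisfiable.

One satisfying assignment is: d=False, i=True, w=True, q=False, x=True, y=True, o=True, t=True, f=True, z=True

Verification: With this assignment, all 43 clauses evaluate to true.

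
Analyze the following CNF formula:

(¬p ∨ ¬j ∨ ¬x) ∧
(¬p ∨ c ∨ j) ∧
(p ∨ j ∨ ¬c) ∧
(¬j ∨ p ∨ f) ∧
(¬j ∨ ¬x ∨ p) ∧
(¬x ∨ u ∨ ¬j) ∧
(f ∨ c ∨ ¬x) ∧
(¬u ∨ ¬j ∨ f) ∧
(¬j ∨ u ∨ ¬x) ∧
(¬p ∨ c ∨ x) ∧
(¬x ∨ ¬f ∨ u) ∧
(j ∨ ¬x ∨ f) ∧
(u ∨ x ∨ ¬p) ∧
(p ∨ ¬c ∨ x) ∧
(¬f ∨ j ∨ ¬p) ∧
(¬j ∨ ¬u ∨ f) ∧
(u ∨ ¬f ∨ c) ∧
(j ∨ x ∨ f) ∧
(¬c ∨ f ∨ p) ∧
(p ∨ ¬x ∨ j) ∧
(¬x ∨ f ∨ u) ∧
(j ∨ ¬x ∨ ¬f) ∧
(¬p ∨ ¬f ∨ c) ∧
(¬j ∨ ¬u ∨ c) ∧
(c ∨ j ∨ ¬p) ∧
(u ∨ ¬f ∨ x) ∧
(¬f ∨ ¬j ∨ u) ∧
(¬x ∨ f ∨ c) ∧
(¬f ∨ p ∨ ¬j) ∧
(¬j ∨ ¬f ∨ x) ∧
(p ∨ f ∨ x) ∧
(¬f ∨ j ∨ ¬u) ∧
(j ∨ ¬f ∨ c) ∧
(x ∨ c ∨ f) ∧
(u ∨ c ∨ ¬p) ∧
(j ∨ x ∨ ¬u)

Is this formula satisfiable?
No

No, the formula is not satisfiable.

No assignment of truth values to the variables can make all 36 clauses true simultaneously.

The formula is UNSAT (unsatisfiable).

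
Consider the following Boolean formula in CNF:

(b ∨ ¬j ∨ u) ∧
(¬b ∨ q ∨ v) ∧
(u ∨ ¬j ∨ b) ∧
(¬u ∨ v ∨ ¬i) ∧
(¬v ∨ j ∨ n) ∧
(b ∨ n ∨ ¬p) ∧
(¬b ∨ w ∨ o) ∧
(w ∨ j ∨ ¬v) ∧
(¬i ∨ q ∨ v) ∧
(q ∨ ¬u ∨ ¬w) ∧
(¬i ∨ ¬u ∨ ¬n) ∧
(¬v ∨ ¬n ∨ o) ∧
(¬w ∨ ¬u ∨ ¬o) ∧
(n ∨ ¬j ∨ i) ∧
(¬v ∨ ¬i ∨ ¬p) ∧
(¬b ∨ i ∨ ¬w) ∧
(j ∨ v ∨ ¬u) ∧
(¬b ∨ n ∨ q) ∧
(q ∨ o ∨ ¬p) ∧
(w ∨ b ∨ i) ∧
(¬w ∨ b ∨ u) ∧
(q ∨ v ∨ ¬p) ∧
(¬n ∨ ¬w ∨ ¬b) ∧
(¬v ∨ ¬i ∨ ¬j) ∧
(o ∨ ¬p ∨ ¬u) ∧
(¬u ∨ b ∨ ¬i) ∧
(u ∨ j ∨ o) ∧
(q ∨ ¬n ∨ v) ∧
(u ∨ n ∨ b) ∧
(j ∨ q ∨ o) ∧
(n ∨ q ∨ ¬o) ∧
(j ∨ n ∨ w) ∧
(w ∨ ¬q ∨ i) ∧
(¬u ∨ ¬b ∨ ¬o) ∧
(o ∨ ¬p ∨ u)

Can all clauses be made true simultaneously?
Yes

Yes, the formula is satisfiable.

One satisfying assignment is: i=True, w=False, n=True, v=False, o=True, j=False, q=True, u=False, p=False, b=False

Verification: With this assignment, all 35 clauses evaluate to true.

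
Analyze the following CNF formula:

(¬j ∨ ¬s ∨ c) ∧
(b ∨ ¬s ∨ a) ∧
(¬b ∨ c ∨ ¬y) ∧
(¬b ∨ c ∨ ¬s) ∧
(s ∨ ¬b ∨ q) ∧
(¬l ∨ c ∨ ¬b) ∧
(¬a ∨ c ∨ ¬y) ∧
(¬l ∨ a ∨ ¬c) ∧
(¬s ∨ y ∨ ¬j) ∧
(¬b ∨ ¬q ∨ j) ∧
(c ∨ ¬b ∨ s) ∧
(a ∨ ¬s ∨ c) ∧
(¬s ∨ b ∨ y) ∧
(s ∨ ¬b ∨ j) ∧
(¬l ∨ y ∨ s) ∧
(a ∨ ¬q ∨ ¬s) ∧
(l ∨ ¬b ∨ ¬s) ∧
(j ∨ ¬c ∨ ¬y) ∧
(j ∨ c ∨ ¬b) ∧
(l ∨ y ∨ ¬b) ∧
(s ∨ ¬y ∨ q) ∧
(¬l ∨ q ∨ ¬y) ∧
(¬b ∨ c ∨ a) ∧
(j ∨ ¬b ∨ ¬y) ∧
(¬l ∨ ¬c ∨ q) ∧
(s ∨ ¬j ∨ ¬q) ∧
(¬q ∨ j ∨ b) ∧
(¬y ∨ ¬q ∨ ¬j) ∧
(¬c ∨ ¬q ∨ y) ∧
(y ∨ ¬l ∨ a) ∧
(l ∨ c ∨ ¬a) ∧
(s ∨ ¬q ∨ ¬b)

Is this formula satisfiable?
Yes

Yes, the formula is satisfiable.

One satisfying assignment is: b=False, q=False, a=False, y=False, j=False, l=False, c=False, s=False

Verification: With this assignment, all 32 clauses evaluate to true.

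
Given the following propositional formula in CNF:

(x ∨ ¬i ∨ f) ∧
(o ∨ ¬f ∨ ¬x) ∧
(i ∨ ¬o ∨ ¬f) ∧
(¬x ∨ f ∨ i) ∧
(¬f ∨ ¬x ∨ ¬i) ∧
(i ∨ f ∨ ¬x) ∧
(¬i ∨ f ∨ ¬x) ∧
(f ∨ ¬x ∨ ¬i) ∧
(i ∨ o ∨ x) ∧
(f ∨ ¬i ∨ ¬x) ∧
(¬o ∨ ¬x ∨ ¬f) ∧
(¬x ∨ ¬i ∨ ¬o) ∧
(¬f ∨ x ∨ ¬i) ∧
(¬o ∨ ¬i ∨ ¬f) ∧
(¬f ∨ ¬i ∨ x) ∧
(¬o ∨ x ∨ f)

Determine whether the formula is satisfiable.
No

No, the formula is not satisfiable.

No assignment of truth values to the variables can make all 16 clauses true simultaneously.

The formula is UNSAT (unsatisfiable).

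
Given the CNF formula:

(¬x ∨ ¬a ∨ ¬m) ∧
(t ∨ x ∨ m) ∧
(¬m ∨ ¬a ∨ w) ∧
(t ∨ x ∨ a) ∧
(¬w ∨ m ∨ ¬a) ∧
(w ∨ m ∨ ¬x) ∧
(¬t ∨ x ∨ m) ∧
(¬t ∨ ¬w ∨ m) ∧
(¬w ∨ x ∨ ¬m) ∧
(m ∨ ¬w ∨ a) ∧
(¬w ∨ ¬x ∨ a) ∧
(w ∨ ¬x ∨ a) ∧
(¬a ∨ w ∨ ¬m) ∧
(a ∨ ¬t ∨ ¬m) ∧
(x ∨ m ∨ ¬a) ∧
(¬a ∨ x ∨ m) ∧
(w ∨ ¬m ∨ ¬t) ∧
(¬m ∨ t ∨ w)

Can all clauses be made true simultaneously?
No

No, the formula is not satisfiable.

No assignment of truth values to the variables can make all 18 clauses true simultaneously.

The formula is UNSAT (unsatisfiable).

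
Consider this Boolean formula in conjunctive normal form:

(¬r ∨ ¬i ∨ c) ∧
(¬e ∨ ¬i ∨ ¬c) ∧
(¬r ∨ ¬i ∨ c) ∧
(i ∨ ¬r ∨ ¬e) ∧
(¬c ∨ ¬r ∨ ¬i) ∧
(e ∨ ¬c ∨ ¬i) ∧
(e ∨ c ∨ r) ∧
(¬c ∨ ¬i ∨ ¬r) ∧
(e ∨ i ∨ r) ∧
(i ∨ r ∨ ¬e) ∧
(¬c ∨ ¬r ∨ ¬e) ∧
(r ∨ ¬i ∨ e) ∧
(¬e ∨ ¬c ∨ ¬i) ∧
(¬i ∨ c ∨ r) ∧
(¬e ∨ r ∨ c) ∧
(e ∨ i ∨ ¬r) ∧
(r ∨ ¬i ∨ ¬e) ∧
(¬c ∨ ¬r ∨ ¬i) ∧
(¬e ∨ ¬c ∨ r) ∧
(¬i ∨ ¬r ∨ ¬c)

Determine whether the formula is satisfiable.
No

No, the formula is not satisfiable.

No assignment of truth values to the variables can make all 20 clauses true simultaneously.

The formula is UNSAT (unsatisfiable).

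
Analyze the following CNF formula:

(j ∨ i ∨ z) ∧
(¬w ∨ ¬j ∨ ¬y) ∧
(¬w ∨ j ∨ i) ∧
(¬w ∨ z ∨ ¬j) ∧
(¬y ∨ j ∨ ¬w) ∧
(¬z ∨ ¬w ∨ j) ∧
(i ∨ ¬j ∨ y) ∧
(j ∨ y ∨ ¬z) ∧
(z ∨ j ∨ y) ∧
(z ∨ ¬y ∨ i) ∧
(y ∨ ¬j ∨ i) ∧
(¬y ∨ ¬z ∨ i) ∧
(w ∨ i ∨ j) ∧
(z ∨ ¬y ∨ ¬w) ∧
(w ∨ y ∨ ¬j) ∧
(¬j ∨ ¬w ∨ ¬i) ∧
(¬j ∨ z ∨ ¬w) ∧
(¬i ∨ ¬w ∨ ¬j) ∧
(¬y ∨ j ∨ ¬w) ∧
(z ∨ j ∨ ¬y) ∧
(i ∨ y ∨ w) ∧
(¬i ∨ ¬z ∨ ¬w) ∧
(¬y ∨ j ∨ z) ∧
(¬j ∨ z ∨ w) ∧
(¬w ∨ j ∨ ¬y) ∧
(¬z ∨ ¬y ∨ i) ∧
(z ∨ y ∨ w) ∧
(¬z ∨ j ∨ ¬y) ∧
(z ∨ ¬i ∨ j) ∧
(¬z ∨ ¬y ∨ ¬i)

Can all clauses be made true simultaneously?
No

No, the formula is not satisfiable.

No assignment of truth values to the variables can make all 30 clauses true simultaneously.

The formula is UNSAT (unsatisfiable).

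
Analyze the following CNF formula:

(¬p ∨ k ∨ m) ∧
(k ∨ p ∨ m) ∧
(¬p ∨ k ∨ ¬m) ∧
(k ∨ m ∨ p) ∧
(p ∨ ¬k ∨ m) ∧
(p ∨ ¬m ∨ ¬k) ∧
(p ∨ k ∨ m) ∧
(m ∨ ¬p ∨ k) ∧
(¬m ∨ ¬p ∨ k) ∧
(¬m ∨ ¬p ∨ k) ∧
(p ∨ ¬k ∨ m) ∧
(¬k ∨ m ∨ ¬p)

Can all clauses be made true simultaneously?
Yes

Yes, the formula is satisfiable.

One satisfying assignment is: m=True, k=True, p=True

Verification: With this assignment, all 12 clauses evaluate to true.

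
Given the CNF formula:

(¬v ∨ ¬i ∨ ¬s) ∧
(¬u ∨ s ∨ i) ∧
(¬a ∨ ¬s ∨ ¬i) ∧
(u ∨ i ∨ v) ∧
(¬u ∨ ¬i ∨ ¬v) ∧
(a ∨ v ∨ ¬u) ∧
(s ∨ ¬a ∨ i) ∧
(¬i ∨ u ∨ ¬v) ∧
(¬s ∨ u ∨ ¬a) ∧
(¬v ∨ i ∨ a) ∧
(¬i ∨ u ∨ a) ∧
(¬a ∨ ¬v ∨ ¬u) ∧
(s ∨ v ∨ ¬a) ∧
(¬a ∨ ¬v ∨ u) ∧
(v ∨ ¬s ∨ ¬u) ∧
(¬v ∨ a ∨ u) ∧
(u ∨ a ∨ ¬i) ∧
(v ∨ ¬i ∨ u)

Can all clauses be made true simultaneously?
No

No, the formula is not satisfiable.

No assignment of truth values to the variables can make all 18 clauses true simultaneously.

The formula is UNSAT (unsatisfiable).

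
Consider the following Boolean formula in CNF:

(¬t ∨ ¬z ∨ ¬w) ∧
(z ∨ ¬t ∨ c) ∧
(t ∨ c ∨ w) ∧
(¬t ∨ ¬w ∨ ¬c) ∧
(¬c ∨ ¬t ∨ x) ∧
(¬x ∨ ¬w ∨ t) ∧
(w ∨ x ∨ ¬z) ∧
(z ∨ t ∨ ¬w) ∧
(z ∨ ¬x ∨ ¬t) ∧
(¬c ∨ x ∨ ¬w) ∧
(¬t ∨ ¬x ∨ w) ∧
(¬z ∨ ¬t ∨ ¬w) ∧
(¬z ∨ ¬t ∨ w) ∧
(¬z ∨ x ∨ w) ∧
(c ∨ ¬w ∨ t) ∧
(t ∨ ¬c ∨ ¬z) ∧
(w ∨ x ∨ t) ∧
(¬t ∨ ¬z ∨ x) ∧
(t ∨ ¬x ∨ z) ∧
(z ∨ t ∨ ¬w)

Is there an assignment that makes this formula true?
No

No, the formula is not satisfiable.

No assignment of truth values to the variables can make all 20 clauses true simultaneously.

The formula is UNSAT (unsatisfiable).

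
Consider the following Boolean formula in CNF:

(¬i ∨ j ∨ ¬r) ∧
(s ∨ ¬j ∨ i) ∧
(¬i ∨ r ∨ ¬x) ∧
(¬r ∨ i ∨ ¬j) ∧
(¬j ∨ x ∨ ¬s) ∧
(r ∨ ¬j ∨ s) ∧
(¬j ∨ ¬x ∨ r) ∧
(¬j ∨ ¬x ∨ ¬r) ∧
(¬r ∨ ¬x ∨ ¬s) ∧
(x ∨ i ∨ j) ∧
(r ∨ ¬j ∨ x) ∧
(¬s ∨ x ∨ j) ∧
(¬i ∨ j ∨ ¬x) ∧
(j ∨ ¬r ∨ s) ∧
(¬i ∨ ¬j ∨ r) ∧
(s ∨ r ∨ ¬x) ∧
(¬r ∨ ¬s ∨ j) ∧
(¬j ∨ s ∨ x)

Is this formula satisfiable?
Yes

Yes, the formula is satisfiable.

One satisfying assignment is: r=False, s=True, x=True, i=False, j=False

Verification: With this assignment, all 18 clauses evaluate to true.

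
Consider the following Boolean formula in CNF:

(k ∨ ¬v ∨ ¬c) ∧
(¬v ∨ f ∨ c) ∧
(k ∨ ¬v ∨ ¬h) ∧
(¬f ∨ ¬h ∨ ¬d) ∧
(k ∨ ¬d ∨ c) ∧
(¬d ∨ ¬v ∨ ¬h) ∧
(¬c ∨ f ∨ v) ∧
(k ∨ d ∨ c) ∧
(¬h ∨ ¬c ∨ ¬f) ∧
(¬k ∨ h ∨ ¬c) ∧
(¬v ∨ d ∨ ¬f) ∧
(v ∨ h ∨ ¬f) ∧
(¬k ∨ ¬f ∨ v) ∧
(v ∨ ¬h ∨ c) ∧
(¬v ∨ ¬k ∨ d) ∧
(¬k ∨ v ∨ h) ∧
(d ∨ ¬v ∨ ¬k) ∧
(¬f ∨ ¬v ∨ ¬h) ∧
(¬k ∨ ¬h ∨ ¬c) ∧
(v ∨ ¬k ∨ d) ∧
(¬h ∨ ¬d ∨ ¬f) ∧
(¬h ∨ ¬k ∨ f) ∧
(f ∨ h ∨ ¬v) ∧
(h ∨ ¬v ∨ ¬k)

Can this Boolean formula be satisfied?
No

No, the formula is not satisfiable.

No assignment of truth values to the variables can make all 24 clauses true simultaneously.

The formula is UNSAT (unsatisfiable).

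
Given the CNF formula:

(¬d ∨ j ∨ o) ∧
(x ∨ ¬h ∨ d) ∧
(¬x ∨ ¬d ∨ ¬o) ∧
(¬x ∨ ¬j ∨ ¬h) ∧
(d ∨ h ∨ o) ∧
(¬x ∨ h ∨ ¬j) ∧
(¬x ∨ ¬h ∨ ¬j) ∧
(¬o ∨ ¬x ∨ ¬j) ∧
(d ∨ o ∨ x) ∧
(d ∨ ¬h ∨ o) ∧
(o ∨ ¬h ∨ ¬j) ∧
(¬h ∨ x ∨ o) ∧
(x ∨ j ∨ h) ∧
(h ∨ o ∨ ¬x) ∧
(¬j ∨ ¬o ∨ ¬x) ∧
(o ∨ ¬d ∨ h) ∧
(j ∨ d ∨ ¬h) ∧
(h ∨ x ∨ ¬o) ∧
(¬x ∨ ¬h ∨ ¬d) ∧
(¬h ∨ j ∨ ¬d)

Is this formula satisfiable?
Yes

Yes, the formula is satisfiable.

One satisfying assignment is: o=True, h=False, x=True, j=False, d=False

Verification: With this assignment, all 20 clauses evaluate to true.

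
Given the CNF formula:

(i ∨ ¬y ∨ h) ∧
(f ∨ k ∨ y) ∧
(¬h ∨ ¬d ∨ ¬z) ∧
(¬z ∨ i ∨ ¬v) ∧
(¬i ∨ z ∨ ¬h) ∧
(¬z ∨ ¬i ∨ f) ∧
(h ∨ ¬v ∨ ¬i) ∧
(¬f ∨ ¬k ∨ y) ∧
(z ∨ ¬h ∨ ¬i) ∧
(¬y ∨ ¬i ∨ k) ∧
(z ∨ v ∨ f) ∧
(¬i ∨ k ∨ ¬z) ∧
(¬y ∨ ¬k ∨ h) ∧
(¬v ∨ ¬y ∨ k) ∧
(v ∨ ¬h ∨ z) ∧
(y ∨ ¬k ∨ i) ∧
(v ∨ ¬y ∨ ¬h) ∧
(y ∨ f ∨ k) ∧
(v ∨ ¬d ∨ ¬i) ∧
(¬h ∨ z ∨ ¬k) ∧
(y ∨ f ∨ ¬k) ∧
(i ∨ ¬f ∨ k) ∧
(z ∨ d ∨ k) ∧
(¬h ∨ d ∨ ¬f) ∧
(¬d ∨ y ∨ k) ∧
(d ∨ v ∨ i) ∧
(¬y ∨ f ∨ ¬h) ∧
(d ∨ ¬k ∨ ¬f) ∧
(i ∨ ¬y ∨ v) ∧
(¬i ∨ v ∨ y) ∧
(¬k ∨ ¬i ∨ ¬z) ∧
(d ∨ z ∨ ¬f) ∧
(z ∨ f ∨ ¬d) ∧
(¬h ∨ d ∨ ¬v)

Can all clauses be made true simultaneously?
No

No, the formula is not satisfiable.

No assignment of truth values to the variables can make all 34 clauses true simultaneously.

The formula is UNSAT (unsatisfiable).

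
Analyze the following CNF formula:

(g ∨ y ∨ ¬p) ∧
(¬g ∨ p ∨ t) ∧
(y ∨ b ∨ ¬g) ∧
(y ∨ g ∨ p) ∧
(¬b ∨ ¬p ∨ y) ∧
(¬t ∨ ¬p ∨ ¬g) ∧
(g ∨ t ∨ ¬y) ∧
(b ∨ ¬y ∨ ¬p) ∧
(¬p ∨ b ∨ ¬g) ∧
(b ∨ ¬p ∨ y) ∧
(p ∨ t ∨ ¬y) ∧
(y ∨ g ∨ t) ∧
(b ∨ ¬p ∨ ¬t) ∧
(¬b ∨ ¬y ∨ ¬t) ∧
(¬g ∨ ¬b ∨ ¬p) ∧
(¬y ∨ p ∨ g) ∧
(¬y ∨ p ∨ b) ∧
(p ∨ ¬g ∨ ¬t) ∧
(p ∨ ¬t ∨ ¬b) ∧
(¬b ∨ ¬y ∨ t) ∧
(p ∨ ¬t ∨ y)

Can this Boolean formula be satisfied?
No

No, the formula is not satisfiable.

No assignment of truth values to the variables can make all 21 clauses true simultaneously.

The formula is UNSAT (unsatisfiable).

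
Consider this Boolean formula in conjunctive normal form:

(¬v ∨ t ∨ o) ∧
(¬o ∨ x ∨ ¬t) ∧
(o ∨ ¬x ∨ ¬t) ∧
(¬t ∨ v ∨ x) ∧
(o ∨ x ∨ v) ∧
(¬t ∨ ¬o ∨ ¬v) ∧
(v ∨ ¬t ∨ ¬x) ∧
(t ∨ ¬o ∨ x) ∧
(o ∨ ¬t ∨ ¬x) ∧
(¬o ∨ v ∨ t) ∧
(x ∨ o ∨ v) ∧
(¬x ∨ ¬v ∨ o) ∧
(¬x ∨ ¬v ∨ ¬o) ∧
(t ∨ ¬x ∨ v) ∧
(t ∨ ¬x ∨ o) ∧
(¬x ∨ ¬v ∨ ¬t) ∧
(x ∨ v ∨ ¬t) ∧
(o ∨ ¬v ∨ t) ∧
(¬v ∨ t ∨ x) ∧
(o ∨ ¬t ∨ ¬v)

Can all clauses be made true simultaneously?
No

No, the formula is not satisfiable.

No assignment of truth values to the variables can make all 20 clauses true simultaneously.

The formula is UNSAT (unsatisfiable).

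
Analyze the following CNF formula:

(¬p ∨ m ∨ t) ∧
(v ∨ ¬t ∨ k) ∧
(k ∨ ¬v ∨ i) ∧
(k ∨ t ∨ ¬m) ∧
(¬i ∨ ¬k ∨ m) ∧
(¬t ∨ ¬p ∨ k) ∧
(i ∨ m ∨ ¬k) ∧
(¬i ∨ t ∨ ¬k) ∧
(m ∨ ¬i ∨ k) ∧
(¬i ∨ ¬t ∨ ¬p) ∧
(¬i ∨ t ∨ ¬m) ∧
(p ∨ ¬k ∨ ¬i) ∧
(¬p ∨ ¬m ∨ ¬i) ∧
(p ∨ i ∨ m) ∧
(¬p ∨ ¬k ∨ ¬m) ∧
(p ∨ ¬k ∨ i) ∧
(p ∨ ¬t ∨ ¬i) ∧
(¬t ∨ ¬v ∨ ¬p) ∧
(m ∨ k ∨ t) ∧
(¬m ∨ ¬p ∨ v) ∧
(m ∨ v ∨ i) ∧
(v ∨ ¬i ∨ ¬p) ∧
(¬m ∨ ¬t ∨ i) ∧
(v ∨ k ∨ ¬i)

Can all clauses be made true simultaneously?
No

No, the formula is not satisfiable.

No assignment of truth values to the variables can make all 24 clauses true simultaneously.

The formula is UNSAT (unsatisfiable).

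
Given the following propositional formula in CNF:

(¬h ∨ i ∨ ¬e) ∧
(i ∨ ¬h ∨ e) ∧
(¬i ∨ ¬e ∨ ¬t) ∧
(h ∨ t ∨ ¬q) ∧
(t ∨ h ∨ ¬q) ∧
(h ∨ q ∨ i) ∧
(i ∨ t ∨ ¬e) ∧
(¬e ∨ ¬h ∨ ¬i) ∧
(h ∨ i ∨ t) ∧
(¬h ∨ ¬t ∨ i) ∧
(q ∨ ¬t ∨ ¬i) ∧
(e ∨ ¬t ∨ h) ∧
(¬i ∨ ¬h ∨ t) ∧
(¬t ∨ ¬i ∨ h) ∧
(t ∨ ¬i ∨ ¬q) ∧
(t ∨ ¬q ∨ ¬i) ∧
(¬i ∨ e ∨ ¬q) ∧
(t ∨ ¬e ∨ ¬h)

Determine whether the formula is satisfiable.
Yes

Yes, the formula is satisfiable.

One satisfying assignment is: t=False, h=False, i=True, q=False, e=False

Verification: With this assignment, all 18 clauses evaluate to true.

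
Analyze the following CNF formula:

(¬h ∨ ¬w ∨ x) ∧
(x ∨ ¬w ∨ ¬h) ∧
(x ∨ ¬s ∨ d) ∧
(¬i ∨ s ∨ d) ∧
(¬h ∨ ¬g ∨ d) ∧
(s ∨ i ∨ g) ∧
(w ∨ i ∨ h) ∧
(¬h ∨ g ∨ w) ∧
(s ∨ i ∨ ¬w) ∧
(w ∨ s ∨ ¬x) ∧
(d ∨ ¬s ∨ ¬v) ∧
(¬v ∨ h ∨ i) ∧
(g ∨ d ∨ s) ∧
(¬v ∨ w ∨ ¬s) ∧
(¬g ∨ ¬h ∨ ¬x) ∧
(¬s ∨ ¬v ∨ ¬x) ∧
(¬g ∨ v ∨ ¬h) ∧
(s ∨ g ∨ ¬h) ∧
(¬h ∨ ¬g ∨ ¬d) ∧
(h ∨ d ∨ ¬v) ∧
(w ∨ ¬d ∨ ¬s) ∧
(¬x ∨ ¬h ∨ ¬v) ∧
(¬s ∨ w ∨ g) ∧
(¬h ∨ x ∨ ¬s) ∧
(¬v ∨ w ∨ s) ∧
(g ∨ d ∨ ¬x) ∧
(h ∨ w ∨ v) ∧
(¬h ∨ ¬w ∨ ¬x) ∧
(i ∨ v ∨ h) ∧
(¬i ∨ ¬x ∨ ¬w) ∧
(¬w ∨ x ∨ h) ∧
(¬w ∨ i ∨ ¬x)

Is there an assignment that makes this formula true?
No

No, the formula is not satisfiable.

No assignment of truth values to the variables can make all 32 clauses true simultaneously.

The formula is UNSAT (unsatisfiable).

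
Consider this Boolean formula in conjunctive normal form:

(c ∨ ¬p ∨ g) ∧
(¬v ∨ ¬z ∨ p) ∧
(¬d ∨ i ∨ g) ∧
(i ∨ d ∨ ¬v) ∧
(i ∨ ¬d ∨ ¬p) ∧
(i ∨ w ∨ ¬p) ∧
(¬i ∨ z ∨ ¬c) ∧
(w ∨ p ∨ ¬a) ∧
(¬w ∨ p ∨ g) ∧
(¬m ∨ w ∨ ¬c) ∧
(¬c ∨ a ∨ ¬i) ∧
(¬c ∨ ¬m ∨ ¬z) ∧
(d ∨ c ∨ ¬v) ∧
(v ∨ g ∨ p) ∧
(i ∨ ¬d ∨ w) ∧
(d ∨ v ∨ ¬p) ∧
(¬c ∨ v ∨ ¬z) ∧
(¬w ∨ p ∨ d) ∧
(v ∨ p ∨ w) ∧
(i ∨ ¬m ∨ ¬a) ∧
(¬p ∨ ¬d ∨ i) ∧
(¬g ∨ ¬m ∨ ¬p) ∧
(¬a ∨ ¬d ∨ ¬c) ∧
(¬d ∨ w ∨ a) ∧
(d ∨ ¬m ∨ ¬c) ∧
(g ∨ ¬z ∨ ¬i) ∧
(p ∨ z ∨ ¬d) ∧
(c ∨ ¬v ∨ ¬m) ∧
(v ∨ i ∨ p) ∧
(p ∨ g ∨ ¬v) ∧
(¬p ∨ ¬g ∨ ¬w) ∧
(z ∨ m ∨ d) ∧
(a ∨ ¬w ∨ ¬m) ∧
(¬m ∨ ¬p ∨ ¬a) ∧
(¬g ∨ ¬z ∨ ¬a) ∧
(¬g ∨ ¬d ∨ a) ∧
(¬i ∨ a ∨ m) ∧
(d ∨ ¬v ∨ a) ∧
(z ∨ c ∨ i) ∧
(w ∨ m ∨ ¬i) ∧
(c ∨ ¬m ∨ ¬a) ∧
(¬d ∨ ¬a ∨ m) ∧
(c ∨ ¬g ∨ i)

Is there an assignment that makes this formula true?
No

No, the formula is not satisfiable.

No assignment of truth values to the variables can make all 43 clauses true simultaneously.

The formula is UNSAT (unsatisfiable).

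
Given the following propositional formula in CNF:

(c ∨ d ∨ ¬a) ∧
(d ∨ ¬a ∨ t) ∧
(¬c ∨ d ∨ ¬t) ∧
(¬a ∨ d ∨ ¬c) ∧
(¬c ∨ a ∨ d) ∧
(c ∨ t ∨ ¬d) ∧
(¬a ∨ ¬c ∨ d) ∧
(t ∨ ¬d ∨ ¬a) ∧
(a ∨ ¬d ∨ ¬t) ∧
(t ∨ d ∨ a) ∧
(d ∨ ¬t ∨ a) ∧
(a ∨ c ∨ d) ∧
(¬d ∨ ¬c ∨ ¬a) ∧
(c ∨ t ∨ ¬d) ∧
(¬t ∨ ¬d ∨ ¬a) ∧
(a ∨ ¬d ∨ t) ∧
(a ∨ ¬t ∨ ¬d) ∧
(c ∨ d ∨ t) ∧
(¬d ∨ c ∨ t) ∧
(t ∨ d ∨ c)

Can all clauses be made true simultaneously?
No

No, the formula is not satisfiable.

No assignment of truth values to the variables can make all 20 clauses true simultaneously.

The formula is UNSAT (unsatisfiable).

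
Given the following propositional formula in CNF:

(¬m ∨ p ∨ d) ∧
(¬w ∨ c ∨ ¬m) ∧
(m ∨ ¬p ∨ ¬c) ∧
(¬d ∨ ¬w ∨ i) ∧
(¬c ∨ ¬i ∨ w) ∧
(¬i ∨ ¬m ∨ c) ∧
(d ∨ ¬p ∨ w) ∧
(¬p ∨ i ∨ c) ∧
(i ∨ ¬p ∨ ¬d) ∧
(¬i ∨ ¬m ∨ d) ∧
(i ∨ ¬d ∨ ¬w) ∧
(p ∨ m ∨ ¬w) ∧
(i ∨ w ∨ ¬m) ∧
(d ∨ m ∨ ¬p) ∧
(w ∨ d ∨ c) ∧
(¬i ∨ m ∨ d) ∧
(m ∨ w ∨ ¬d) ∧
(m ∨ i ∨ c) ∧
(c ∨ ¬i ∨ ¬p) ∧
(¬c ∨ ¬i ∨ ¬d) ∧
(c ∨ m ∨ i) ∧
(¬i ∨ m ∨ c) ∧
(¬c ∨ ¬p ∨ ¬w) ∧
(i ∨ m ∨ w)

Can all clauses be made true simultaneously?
No

No, the formula is not satisfiable.

No assignment of truth values to the variables can make all 24 clauses true simultaneously.

The formula is UNSAT (unsatisfiable).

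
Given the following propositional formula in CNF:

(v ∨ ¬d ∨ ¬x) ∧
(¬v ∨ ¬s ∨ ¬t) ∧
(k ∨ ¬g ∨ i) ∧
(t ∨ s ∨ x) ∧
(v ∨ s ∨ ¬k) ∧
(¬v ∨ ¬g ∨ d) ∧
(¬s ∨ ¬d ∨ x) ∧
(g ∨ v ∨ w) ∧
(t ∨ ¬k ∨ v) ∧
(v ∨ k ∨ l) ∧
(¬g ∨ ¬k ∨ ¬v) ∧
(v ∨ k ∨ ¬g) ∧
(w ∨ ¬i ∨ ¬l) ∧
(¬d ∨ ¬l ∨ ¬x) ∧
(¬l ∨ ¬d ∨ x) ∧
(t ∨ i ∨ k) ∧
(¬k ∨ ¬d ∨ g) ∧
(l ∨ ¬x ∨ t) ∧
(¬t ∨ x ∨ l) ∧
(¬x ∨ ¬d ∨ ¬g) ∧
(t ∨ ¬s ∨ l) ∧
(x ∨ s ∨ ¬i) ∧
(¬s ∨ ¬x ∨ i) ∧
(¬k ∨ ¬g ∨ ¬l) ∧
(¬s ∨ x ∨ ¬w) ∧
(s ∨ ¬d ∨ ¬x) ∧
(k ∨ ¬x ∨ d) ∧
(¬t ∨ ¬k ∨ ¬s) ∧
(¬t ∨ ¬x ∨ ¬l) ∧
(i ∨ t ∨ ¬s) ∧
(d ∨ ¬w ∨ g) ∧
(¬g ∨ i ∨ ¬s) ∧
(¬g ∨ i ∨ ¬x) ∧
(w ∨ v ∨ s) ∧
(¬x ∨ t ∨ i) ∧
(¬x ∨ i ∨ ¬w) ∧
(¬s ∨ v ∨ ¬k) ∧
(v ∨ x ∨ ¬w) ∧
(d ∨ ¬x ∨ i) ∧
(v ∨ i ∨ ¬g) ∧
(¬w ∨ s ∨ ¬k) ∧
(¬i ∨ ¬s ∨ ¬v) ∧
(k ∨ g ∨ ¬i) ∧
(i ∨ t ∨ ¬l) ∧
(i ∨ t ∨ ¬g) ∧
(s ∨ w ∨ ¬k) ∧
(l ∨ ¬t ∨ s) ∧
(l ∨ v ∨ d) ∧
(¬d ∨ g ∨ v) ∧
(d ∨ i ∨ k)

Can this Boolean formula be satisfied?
No

No, the formula is not satisfiable.

No assignment of truth values to the variables can make all 50 clauses true simultaneously.

The formula is UNSAT (unsatisfiable).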